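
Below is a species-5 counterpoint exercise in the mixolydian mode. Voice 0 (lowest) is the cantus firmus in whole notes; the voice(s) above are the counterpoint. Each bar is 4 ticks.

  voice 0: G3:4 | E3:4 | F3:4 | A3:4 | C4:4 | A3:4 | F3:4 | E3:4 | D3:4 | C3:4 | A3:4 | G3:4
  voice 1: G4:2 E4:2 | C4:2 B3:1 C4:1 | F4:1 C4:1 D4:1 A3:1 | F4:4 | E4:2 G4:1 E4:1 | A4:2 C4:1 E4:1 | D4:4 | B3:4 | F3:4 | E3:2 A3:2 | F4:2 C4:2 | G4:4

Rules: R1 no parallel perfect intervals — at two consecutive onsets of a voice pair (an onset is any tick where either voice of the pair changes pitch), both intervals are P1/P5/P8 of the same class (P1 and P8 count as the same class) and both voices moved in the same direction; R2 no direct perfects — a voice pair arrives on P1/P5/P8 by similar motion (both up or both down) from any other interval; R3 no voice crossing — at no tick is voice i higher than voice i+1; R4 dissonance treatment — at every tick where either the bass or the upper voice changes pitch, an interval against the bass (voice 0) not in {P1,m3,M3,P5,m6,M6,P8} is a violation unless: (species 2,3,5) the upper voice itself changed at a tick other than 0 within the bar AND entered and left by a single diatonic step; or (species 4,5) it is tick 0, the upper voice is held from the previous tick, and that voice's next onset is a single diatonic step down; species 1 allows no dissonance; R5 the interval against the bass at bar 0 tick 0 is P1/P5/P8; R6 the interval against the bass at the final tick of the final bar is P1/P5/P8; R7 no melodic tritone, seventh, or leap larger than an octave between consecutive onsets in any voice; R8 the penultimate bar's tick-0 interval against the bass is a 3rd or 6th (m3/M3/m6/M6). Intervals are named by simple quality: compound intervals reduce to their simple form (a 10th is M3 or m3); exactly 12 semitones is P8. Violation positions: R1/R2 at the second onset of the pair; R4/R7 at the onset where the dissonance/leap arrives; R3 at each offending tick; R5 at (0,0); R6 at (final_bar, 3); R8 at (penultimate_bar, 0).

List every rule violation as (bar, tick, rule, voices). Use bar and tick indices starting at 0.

bar 0: v0=G3 v1=G4 downbeat P8
bar 1: v0=E3 v1=C4 downbeat m6
bar 2: v0=F3 v1=F4 downbeat P8
bar 3: v0=A3 v1=F4 downbeat m6
bar 4: v0=C4 v1=E4 downbeat M3
bar 5: v0=A3 v1=A4 downbeat P8
bar 6: v0=F3 v1=D4 downbeat M6
bar 7: v0=E3 v1=B3 downbeat P5
bar 8: v0=D3 v1=F3 downbeat m3
bar 9: v0=C3 v1=E3 downbeat M3
bar 10: v0=A3 v1=F4 downbeat m6
bar 11: v0=G3 v1=G4 downbeat P8
  -> R2 @ bar 2 tick 0 v(0, 1): E3/C4 m6 -> F3/F4 P8 similar
  -> R2 @ bar 7 tick 0 v(0, 1): F3/D4 M6 -> E3/B3 P5 similar
  -> R7 @ bar 8 tick 0 v(1,): B3->F3 leap 6st

(2, 0, R2, (0, 1))
(7, 0, R2, (0, 1))
(8, 0, R7, (1,))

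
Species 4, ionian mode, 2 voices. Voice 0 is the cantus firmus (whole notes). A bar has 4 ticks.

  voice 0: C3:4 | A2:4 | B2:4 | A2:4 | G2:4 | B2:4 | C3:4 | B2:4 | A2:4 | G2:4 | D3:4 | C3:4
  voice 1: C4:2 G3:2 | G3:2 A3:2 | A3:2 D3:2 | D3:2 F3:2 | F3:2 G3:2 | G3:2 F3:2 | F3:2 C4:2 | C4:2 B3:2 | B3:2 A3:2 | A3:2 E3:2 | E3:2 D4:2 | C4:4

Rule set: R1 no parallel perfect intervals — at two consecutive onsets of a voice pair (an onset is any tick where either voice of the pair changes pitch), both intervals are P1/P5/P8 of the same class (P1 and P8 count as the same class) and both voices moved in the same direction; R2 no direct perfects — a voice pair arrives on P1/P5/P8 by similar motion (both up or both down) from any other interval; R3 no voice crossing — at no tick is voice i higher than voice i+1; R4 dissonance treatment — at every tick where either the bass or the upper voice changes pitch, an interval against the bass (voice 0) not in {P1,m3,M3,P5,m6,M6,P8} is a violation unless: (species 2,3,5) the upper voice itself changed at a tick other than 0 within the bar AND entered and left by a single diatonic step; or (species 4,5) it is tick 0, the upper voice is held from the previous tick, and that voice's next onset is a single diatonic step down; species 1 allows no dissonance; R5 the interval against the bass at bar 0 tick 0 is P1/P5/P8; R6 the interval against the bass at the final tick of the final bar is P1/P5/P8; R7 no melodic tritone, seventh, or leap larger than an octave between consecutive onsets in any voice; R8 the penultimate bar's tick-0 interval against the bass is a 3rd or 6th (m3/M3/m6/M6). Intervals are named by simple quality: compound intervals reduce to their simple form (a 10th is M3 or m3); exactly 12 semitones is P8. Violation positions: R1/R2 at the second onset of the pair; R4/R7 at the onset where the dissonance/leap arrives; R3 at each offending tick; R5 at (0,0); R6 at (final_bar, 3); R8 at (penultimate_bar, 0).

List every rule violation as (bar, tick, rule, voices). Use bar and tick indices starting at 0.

bar 0: v0=C3 v1=C4 downbeat P8
bar 1: v0=A2 v1=G3 downbeat m7
bar 2: v0=B2 v1=A3 downbeat m7
bar 3: v0=A2 v1=D3 downbeat P4
bar 4: v0=G2 v1=F3 downbeat m7
bar 5: v0=B2 v1=G3 downbeat m6
bar 6: v0=C3 v1=F3 downbeat P4
bar 7: v0=B2 v1=C4 downbeat m2
bar 8: v0=A2 v1=B3 downbeat M2
bar 9: v0=G2 v1=A3 downbeat M2
bar 10: v0=D3 v1=E3 downbeat M2
bar 11: v0=C3 v1=C4 downbeat P8
  -> R4 @ bar 1 tick 0 v(0, 1): A2/G3 m7 untreated
  -> R4 @ bar 2 tick 0 v(0, 1): B2/A3 m7 untreated
  -> R4 @ bar 3 tick 0 v(0, 1): A2/D3 P4 untreated
  -> R4 @ bar 4 tick 0 v(0, 1): G2/F3 m7 untreated
  -> R4 @ bar 5 tick 2 v(0, 1): B2/F3 TT untreated
  -> R4 @ bar 6 tick 0 v(0, 1): C3/F3 P4 untreated
  -> R4 @ bar 9 tick 0 v(0, 1): G2/A3 M2 untreated
  -> R4 @ bar 10 tick 0 v(0, 1): D3/E3 M2 untreated
  -> R8 @ bar 10 tick 0 v(0, 1): penult M2 not 3rd/6th
  -> R7 @ bar 10 tick 2 v(1,): E3->D4 leap 10st
  -> R1 @ bar 11 tick 0 v(0, 1): D3/D4 P8 -> C3/C4 P8 similar

(1, 0, R4, (0, 1))
(2, 0, R4, (0, 1))
(3, 0, R4, (0, 1))
(4, 0, R4, (0, 1))
(5, 2, R4, (0, 1))
(6, 0, R4, (0, 1))
(9, 0, R4, (0, 1))
(10, 0, R4, (0, 1))
(10, 0, R8, (0, 1))
(10, 2, R7, (1,))
(11, 0, R1, (0, 1))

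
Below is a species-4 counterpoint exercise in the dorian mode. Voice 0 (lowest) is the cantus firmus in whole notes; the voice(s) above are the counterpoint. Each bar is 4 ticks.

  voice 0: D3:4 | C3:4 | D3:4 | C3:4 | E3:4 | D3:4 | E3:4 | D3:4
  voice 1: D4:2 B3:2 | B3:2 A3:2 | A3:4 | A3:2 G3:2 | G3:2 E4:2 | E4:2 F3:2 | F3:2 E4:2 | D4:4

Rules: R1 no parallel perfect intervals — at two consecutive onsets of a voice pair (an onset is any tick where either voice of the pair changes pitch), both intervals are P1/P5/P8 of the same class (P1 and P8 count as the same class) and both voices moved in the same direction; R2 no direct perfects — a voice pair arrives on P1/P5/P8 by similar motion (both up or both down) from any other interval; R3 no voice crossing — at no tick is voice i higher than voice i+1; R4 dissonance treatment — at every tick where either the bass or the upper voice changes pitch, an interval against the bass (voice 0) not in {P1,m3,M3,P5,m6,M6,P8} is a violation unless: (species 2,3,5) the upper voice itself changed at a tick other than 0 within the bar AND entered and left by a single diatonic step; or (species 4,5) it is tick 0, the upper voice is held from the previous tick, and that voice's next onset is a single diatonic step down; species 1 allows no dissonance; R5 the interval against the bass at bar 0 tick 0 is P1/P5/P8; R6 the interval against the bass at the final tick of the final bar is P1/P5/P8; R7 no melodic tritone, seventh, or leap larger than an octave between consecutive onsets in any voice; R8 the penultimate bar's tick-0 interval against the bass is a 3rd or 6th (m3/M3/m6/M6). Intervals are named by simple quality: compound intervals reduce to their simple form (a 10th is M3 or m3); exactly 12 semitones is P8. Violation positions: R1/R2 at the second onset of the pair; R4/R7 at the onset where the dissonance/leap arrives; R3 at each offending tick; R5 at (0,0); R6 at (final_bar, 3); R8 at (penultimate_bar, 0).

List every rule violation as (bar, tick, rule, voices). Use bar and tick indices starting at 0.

bar 0: v0=D3 v1=D4 downbeat P8
bar 1: v0=C3 v1=B3 downbeat M7
bar 2: v0=D3 v1=A3 downbeat P5
bar 3: v0=C3 v1=A3 downbeat M6
bar 4: v0=E3 v1=G3 downbeat m3
bar 5: v0=D3 v1=E4 downbeat M2
bar 6: v0=E3 v1=F3 downbeat m2
bar 7: v0=D3 v1=D4 downbeat P8
  -> R4 @ bar 5 tick 0 v(0, 1): D3/E4 M2 untreated
  -> R7 @ bar 5 tick 2 v(1,): E4->F3 leap 11st
  -> R4 @ bar 6 tick 0 v(0, 1): E3/F3 m2 untreated
  -> R8 @ bar 6 tick 0 v(0, 1): penult m2 not 3rd/6th
  -> R7 @ bar 6 tick 2 v(1,): F3->E4 leap 11st
  -> R1 @ bar 7 tick 0 v(0, 1): E3/E4 P8 -> D3/D4 P8 similar

(5, 0, R4, (0, 1))
(5, 2, R7, (1,))
(6, 0, R4, (0, 1))
(6, 0, R8, (0, 1))
(6, 2, R7, (1,))
(7, 0, R1, (0, 1))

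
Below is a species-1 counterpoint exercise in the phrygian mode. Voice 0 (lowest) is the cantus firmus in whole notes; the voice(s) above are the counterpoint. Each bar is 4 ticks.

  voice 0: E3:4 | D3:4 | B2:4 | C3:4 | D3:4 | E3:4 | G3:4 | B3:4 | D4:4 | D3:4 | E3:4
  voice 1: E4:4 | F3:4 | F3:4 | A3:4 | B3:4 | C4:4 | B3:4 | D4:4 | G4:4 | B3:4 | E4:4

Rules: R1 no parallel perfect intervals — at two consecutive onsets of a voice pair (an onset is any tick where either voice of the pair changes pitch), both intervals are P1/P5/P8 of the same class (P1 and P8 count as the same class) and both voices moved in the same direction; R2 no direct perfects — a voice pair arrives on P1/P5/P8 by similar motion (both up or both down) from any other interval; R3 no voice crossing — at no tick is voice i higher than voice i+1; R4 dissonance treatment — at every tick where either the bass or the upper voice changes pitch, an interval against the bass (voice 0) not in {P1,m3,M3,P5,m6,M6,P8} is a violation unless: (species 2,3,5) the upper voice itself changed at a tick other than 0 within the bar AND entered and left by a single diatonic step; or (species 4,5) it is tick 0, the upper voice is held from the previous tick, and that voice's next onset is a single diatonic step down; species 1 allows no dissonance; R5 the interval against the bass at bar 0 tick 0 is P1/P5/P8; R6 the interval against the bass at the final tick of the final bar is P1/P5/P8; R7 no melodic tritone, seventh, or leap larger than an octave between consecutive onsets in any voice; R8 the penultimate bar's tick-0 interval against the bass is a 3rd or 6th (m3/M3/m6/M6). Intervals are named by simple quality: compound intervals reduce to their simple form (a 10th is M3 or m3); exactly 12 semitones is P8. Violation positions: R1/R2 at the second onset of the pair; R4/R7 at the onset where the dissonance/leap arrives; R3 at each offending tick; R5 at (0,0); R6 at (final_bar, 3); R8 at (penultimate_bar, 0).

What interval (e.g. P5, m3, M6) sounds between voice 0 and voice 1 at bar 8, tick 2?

voice 0=D4 voice 1=G4 -> P4

P4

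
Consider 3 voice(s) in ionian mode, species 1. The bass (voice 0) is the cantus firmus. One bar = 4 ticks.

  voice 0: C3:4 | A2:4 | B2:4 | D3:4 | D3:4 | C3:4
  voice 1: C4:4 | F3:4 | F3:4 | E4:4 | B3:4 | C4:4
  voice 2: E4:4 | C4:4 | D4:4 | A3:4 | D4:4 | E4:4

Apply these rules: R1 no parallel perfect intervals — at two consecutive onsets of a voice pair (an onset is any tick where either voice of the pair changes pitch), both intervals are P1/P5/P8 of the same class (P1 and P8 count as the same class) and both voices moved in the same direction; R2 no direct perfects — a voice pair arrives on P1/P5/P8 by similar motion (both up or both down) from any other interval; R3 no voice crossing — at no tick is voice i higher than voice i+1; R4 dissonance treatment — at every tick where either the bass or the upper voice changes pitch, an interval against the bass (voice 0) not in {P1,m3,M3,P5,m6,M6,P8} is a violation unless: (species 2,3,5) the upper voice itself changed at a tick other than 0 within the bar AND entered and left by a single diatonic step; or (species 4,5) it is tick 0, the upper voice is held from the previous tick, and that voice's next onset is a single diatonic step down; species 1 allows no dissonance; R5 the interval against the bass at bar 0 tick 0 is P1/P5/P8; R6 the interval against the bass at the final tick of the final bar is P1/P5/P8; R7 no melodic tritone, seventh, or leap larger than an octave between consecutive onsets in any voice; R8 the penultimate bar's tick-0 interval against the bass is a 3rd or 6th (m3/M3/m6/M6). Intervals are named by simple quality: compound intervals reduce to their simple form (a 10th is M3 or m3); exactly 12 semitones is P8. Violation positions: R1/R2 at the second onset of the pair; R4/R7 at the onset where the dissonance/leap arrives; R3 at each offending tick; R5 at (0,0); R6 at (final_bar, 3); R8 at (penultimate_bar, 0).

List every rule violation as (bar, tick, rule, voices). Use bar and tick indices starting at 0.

bar 0: v0=C3 v1=C4 v2=E4 downbeat M3
bar 1: v0=A2 v1=F3 v2=C4 downbeat m3
bar 2: v0=B2 v1=F3 v2=D4 downbeat m3
bar 3: v0=D3 v1=E4 v2=A3 downbeat P5
bar 4: v0=D3 v1=B3 v2=D4 downbeat P8
bar 5: v0=C3 v1=C4 v2=E4 downbeat M3
  -> R5 @ bar 0 tick 0 v(0, 2): opens on M3
  -> R2 @ bar 1 tick 0 v(1, 2): C4/E4 M3 -> F3/C4 P5 similar
  -> R4 @ bar 2 tick 0 v(0, 1): B2/F3 TT untreated
  -> R3 @ bar 3 tick 0 v(1, 2): E4 above A3
  -> R4 @ bar 3 tick 0 v(0, 1): D3/E4 M2 untreated
  -> R7 @ bar 3 tick 0 v(1,): F3->E4 leap 11st
  -> R3 @ bar 3 tick 1 v(1, 2): E4 above A3
  -> R3 @ bar 3 tick 2 v(1, 2): E4 above A3
  -> R3 @ bar 3 tick 3 v(1, 2): E4 above A3
  -> R8 @ bar 4 tick 0 v(0, 2): penult P8 not 3rd/6th
  -> R6 @ bar 5 tick 3 v(0, 2): closes on M3

(0, 0, R5, (0, 2))
(1, 0, R2, (1, 2))
(2, 0, R4, (0, 1))
(3, 0, R3, (1, 2))
(3, 0, R4, (0, 1))
(3, 0, R7, (1,))
(3, 1, R3, (1, 2))
(3, 2, R3, (1, 2))
(3, 3, R3, (1, 2))
(4, 0, R8, (0, 2))
(5, 3, R6, (0, 2))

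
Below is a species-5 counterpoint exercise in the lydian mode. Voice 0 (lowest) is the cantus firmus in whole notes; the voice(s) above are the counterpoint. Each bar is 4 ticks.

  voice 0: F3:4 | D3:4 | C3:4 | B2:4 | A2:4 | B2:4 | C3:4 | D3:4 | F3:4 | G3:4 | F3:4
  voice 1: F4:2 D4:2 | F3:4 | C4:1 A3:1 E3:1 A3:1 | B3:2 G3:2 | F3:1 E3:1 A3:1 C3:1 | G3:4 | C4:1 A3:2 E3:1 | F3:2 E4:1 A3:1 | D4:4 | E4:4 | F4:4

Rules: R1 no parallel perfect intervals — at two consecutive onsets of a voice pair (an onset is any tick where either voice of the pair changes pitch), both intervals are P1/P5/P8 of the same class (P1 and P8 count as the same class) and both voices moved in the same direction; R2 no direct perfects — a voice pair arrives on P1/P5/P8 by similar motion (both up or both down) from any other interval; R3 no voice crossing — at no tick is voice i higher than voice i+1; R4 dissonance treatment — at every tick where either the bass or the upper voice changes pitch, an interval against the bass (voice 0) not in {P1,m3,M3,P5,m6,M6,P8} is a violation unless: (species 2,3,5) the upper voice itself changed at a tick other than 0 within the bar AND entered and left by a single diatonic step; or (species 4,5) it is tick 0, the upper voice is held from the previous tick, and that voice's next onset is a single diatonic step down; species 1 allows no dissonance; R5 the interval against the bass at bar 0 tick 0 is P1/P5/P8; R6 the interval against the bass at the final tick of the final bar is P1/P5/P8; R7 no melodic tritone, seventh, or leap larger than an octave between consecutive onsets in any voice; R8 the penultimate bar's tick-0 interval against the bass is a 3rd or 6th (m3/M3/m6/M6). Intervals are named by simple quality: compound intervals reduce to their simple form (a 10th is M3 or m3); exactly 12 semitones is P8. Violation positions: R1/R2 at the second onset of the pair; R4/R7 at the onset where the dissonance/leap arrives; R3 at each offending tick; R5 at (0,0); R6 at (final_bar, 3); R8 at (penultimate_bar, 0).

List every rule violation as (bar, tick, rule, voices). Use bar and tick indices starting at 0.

(6, 0, R2, (0, 1))
(7, 2, R4, (0, 1))
(7, 2, R7, (1,))

bar 0: v0=F3 v1=F4 downbeat P8
bar 1: v0=D3 v1=F3 downbeat m3
bar 2: v0=C3 v1=C4 downbeat P8
bar 3: v0=B2 v1=B3 downbeat P8
bar 4: v0=A2 v1=F3 downbeat m6
bar 5: v0=B2 v1=G3 downbeat m6
bar 6: v0=C3 v1=C4 downbeat P8
bar 7: v0=D3 v1=F3 downbeat m3
bar 8: v0=F3 v1=D4 downbeat M6
bar 9: v0=G3 v1=E4 downbeat M6
bar 10: v0=F3 v1=F4 downbeat P8
  -> R2 @ bar 6 tick 0 v(0, 1): B2/G3 m6 -> C3/C4 P8 similar
  -> R4 @ bar 7 tick 2 v(0, 1): D3/E4 M2 untreated
  -> R7 @ bar 7 tick 2 v(1,): F3->E4 leap 11st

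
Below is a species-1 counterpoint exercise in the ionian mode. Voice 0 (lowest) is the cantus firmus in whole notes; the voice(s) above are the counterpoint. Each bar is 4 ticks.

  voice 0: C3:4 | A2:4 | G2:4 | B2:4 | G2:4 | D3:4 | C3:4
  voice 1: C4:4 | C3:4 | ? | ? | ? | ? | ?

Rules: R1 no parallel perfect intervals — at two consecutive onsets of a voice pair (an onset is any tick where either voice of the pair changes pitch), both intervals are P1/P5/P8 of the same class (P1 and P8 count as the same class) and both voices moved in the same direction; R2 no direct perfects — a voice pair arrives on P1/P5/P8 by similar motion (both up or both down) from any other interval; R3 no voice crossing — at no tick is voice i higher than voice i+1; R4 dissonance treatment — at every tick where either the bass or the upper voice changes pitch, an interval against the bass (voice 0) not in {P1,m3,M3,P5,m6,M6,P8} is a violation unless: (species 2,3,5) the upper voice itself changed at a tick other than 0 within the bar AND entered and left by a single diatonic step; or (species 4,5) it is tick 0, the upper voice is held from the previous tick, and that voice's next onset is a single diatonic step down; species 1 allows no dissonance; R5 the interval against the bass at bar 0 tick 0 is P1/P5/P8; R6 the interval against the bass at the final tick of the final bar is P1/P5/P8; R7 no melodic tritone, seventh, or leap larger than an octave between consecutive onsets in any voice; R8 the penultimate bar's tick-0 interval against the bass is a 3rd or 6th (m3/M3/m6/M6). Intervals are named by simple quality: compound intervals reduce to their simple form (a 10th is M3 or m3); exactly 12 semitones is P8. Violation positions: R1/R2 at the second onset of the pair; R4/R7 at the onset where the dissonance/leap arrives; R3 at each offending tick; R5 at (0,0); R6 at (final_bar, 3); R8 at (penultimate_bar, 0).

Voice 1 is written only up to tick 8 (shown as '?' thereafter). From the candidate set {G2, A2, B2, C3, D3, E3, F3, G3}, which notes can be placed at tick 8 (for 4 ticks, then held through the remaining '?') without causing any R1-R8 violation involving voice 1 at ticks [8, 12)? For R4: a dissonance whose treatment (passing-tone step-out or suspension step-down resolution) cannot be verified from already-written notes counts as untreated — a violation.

G2: violates R2
A2: violates R4
B2: legal
C3: violates R4
D3: legal
E3: legal
F3: violates R4
G3: legal

{B2, D3, E3, G3}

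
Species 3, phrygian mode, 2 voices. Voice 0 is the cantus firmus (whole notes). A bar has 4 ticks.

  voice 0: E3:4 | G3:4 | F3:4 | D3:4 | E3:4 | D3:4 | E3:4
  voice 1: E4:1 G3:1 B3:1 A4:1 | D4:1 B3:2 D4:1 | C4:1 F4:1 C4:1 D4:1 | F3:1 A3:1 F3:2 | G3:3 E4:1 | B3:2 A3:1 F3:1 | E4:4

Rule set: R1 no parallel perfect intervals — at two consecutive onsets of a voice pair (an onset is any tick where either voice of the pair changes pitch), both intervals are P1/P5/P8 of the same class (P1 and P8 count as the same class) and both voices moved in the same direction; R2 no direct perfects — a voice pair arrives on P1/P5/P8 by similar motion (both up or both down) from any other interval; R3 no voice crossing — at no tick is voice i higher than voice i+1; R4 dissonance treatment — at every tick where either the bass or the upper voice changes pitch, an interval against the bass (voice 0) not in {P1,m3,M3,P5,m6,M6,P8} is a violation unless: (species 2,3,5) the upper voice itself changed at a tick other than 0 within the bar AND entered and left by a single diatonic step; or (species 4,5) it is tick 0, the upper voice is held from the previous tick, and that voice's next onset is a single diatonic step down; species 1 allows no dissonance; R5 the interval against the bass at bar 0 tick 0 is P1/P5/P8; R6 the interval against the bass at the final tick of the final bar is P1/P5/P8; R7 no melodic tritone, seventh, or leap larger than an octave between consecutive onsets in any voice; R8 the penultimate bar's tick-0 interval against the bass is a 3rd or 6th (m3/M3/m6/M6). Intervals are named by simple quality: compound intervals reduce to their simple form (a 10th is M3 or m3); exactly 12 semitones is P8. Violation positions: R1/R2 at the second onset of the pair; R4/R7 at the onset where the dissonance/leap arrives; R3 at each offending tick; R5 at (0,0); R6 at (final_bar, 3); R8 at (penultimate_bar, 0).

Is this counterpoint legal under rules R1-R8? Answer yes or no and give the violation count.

No (5 violations)

bar 0: v0=E3 v1=E4 (P8)
bar 1: v0=G3 v1=D4 (P5)
bar 2: v0=F3 v1=C4 (P5)
bar 3: v0=D3 v1=F3 (m3)
bar 4: v0=E3 v1=G3 (m3)
bar 5: v0=D3 v1=B3 (M6)
bar 6: v0=E3 v1=E4 (P8)
  R4 @ bar0.3: E3/A4 P4 untreated
  R7 @ bar0.3: B3->A4 leap 10st
  R1 @ bar2.0: G3/D4 P5 -> F3/C4 P5 similar
  R2 @ bar6.0: D3/F3 m3 -> E3/E4 P8 similar
  R7 @ bar6.0: F3->E4 leap 11st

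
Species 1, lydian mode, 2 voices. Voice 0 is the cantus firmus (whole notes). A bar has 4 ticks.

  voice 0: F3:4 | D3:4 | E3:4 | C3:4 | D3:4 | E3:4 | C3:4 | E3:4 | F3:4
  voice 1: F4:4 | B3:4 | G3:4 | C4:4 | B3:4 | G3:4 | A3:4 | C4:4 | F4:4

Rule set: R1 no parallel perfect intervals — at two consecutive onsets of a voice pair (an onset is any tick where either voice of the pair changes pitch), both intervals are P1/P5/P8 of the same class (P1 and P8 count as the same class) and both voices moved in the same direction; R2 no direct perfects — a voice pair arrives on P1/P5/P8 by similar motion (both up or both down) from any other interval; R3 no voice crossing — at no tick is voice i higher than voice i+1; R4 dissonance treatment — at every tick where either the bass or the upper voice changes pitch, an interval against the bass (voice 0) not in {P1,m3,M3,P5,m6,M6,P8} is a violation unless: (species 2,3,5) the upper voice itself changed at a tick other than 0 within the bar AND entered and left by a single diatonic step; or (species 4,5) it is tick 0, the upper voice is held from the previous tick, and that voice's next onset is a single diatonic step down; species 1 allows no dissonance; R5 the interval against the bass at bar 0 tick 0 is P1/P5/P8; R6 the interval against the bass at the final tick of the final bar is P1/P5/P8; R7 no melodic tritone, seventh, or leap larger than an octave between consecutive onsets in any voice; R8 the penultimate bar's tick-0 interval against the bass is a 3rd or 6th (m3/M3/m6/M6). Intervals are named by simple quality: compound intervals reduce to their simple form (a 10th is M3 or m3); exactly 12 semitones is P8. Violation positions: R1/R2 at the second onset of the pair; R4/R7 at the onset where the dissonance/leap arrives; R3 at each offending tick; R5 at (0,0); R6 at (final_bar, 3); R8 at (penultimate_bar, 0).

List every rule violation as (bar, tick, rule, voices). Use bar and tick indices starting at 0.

(1, 0, R7, (1,))
(8, 0, R2, (0, 1))

bar 0: v0=F3 v1=F4 downbeat P8
bar 1: v0=D3 v1=B3 downbeat M6
bar 2: v0=E3 v1=G3 downbeat m3
bar 3: v0=C3 v1=C4 downbeat P8
bar 4: v0=D3 v1=B3 downbeat M6
bar 5: v0=E3 v1=G3 downbeat m3
bar 6: v0=C3 v1=A3 downbeat M6
bar 7: v0=E3 v1=C4 downbeat m6
bar 8: v0=F3 v1=F4 downbeat P8
  -> R7 @ bar 1 tick 0 v(1,): F4->B3 leap 6st
  -> R2 @ bar 8 tick 0 v(0, 1): E3/C4 m6 -> F3/F4 P8 similar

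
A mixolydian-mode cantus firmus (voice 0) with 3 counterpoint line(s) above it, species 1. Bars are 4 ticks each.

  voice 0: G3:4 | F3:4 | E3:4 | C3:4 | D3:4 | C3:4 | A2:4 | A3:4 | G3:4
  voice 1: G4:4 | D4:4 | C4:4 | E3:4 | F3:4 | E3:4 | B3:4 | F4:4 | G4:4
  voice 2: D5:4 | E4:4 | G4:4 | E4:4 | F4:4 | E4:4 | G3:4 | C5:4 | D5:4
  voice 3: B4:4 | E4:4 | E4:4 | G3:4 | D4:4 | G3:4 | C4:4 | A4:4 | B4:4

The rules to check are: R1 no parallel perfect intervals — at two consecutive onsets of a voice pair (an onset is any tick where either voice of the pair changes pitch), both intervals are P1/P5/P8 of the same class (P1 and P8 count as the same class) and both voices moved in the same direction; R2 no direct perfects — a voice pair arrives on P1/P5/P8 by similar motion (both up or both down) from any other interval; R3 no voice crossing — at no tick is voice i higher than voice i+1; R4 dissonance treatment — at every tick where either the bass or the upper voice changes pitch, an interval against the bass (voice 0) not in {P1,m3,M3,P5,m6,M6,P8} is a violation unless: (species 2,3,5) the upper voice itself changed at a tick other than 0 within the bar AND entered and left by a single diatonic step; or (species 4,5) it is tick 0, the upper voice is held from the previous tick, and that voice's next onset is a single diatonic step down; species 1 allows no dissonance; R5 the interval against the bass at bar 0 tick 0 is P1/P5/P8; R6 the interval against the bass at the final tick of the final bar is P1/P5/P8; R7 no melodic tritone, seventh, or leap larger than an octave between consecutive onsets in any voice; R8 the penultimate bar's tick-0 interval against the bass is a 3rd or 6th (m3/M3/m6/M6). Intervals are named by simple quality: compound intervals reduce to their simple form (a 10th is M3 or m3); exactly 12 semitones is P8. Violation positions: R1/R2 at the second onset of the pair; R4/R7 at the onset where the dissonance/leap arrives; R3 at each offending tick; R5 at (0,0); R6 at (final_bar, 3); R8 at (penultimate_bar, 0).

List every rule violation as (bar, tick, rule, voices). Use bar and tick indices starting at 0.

(0, 0, R3, (2, 3))
(0, 0, R5, (0, 3))
(0, 1, R3, (2, 3))
(0, 2, R3, (2, 3))
(0, 3, R3, (2, 3))
(1, 0, R2, (2, 3))
(1, 0, R4, (0, 2))
(1, 0, R4, (0, 3))
(1, 0, R7, (2,))
(2, 0, R3, (2, 3))
(2, 1, R3, (2, 3))
(2, 2, R3, (2, 3))
(2, 3, R3, (2, 3))
(3, 0, R2, (0, 3))
(3, 0, R2, (1, 2))
(3, 0, R3, (2, 3))
(3, 1, R3, (2, 3))
(3, 2, R3, (2, 3))
(3, 3, R3, (2, 3))
(4, 0, R1, (1, 2))
(4, 0, R2, (0, 3))
(4, 0, R3, (2, 3))
(4, 1, R3, (2, 3))
(4, 2, R3, (2, 3))
(4, 3, R3, (2, 3))
(5, 0, R1, (1, 2))
(5, 0, R2, (0, 3))
(5, 0, R3, (2, 3))
(5, 1, R3, (2, 3))
(5, 2, R3, (2, 3))
(5, 3, R3, (2, 3))
(6, 0, R3, (1, 2))
(6, 0, R4, (0, 1))
(6, 0, R4, (0, 2))
(6, 1, R3, (1, 2))
(6, 2, R3, (1, 2))
(6, 3, R3, (1, 2))
(7, 0, R2, (0, 3))
(7, 0, R2, (1, 2))
(7, 0, R3, (2, 3))
(7, 0, R7, (1,))
(7, 0, R7, (2,))
(7, 0, R8, (0, 3))
(7, 1, R3, (2, 3))
(7, 2, R3, (2, 3))
(7, 3, R3, (2, 3))
(8, 0, R1, (1, 2))
(8, 0, R3, (2, 3))
(8, 1, R3, (2, 3))
(8, 2, R3, (2, 3))
(8, 3, R3, (2, 3))
(8, 3, R6, (0, 3))

bar 0: v0=G3 v1=G4 v2=D5 v3=B4 downbeat M3
bar 1: v0=F3 v1=D4 v2=E4 v3=E4 downbeat M7
bar 2: v0=E3 v1=C4 v2=G4 v3=E4 downbeat P8
bar 3: v0=C3 v1=E3 v2=E4 v3=G3 downbeat P5
bar 4: v0=D3 v1=F3 v2=F4 v3=D4 downbeat P8
bar 5: v0=C3 v1=E3 v2=E4 v3=G3 downbeat P5
bar 6: v0=A2 v1=B3 v2=G3 v3=C4 downbeat m3
bar 7: v0=A3 v1=F4 v2=C5 v3=A4 downbeat P8
bar 8: v0=G3 v1=G4 v2=D5 v3=B4 downbeat M3
  -> R3 @ bar 0 tick 0 v(2, 3): D5 above B4
  -> R5 @ bar 0 tick 0 v(0, 3): opens on M3
  -> R3 @ bar 0 tick 1 v(2, 3): D5 above B4
  -> R3 @ bar 0 tick 2 v(2, 3): D5 above B4
  -> R3 @ bar 0 tick 3 v(2, 3): D5 above B4
  -> R2 @ bar 1 tick 0 v(2, 3): D5/B4 m3 -> E4/E4 P1 similar
  -> R4 @ bar 1 tick 0 v(0, 2): F3/E4 M7 untreated
  -> R4 @ bar 1 tick 0 v(0, 3): F3/E4 M7 untreated
  -> R7 @ bar 1 tick 0 v(2,): D5->E4 leap 10st
  -> R3 @ bar 2 tick 0 v(2, 3): G4 above E4
  -> R3 @ bar 2 tick 1 v(2, 3): G4 above E4
  -> R3 @ bar 2 tick 2 v(2, 3): G4 above E4
  -> R3 @ bar 2 tick 3 v(2, 3): G4 above E4
  -> R2 @ bar 3 tick 0 v(0, 3): E3/E4 P8 -> C3/G3 P5 similar
  -> R2 @ bar 3 tick 0 v(1, 2): C4/G4 P5 -> E3/E4 P8 similar
  -> R3 @ bar 3 tick 0 v(2, 3): E4 above G3
  -> R3 @ bar 3 tick 1 v(2, 3): E4 above G3
  -> R3 @ bar 3 tick 2 v(2, 3): E4 above G3
  -> R3 @ bar 3 tick 3 v(2, 3): E4 above G3
  -> R1 @ bar 4 tick 0 v(1, 2): E3/E4 P8 -> F3/F4 P8 similar
  -> R2 @ bar 4 tick 0 v(0, 3): C3/G3 P5 -> D3/D4 P8 similar
  -> R3 @ bar 4 tick 0 v(2, 3): F4 above D4
  -> R3 @ bar 4 tick 1 v(2, 3): F4 above D4
  -> R3 @ bar 4 tick 2 v(2, 3): F4 above D4
  -> R3 @ bar 4 tick 3 v(2, 3): F4 above D4
  -> R1 @ bar 5 tick 0 v(1, 2): F3/F4 P8 -> E3/E4 P8 similar
  -> R2 @ bar 5 tick 0 v(0, 3): D3/D4 P8 -> C3/G3 P5 similar
  -> R3 @ bar 5 tick 0 v(2, 3): E4 above G3
  -> R3 @ bar 5 tick 1 v(2, 3): E4 above G3
  -> R3 @ bar 5 tick 2 v(2, 3): E4 above G3
  -> R3 @ bar 5 tick 3 v(2, 3): E4 above G3
  -> R3 @ bar 6 tick 0 v(1, 2): B3 above G3
  -> R4 @ bar 6 tick 0 v(0, 1): A2/B3 M2 untreated
  -> R4 @ bar 6 tick 0 v(0, 2): A2/G3 m7 untreated
  -> R3 @ bar 6 tick 1 v(1, 2): B3 above G3
  -> R3 @ bar 6 tick 2 v(1, 2): B3 above G3
  -> R3 @ bar 6 tick 3 v(1, 2): B3 above G3
  -> R2 @ bar 7 tick 0 v(0, 3): A2/C4 m3 -> A3/A4 P8 similar
  -> R2 @ bar 7 tick 0 v(1, 2): B3/G3 M3 -> F4/C5 P5 similar
  -> R3 @ bar 7 tick 0 v(2, 3): C5 above A4
  -> R7 @ bar 7 tick 0 v(1,): B3->F4 leap 6st
  -> R7 @ bar 7 tick 0 v(2,): G3->C5 leap 17st
  -> R8 @ bar 7 tick 0 v(0, 3): penult P8 not 3rd/6th
  -> R3 @ bar 7 tick 1 v(2, 3): C5 above A4
  -> R3 @ bar 7 tick 2 v(2, 3): C5 above A4
  -> R3 @ bar 7 tick 3 v(2, 3): C5 above A4
  -> R1 @ bar 8 tick 0 v(1, 2): F4/C5 P5 -> G4/D5 P5 similar
  -> R3 @ bar 8 tick 0 v(2, 3): D5 above B4
  -> R3 @ bar 8 tick 1 v(2, 3): D5 above B4
  -> R3 @ bar 8 tick 2 v(2, 3): D5 above B4
  -> R3 @ bar 8 tick 3 v(2, 3): D5 above B4
  -> R6 @ bar 8 tick 3 v(0, 3): closes on M3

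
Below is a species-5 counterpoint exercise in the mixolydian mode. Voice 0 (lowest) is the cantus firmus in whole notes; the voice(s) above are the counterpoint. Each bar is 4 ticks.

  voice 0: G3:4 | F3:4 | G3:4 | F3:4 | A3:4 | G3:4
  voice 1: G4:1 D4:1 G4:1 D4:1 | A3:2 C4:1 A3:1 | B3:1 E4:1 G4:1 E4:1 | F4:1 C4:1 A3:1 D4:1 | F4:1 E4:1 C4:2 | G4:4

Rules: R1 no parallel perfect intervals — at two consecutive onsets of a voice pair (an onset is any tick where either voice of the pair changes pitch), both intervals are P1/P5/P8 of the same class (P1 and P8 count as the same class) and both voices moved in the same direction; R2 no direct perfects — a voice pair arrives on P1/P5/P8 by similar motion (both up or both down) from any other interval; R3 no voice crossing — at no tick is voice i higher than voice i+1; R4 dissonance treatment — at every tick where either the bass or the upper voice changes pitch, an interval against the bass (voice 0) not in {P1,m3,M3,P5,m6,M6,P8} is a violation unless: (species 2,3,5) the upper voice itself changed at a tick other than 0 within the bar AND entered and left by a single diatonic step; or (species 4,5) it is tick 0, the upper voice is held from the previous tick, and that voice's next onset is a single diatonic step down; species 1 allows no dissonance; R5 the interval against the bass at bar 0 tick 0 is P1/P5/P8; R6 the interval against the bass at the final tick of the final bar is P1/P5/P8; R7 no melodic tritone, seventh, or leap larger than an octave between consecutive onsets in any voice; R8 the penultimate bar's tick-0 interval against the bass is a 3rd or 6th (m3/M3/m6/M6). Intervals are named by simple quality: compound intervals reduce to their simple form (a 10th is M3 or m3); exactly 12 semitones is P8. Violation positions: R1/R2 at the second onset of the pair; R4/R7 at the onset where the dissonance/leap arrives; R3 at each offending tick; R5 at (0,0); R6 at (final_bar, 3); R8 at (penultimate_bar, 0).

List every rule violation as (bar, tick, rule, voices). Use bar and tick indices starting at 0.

No violations across 6 bars (G3..G3 vs G4..G4).

bar 0: v0=G3 v1=G4 downbeat P8
bar 1: v0=F3 v1=A3 downbeat M3
bar 2: v0=G3 v1=B3 downbeat M3
bar 3: v0=F3 v1=F4 downbeat P8
bar 4: v0=A3 v1=F4 downbeat m6
bar 5: v0=G3 v1=G4 downbeat P8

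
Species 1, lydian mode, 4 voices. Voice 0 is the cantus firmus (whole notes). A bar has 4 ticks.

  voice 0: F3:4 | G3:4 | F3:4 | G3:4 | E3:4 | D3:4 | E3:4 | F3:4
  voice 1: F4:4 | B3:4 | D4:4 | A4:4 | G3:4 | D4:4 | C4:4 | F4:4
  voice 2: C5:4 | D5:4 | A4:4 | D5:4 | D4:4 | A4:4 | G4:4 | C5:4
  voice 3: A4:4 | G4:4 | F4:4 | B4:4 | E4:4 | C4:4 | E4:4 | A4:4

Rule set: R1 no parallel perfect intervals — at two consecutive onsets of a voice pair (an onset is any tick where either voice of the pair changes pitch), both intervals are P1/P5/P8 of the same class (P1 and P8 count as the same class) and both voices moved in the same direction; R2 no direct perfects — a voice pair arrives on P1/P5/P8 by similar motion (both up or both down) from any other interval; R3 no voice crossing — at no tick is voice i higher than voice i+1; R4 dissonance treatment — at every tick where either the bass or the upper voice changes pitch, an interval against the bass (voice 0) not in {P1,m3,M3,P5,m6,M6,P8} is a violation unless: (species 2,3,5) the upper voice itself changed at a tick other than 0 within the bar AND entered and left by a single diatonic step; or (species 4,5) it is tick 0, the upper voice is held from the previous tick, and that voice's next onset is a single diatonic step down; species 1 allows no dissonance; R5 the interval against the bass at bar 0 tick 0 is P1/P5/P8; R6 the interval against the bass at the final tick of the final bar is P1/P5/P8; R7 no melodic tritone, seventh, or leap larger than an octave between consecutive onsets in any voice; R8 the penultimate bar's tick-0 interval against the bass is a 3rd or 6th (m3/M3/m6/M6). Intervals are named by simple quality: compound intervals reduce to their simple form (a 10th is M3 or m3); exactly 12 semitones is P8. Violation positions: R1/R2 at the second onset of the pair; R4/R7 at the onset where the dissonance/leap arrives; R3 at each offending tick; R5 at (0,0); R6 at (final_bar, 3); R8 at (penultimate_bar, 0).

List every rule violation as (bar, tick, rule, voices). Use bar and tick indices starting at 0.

(0, 0, R3, (2, 3))
(0, 0, R5, (0, 3))
(0, 1, R3, (2, 3))
(0, 2, R3, (2, 3))
(0, 3, R3, (2, 3))
(1, 0, R1, (0, 2))
(1, 0, R3, (2, 3))
(1, 0, R7, (1,))
(1, 1, R3, (2, 3))
(1, 2, R3, (2, 3))
(1, 3, R3, (2, 3))
(2, 0, R1, (0, 3))
(2, 0, R3, (2, 3))
(2, 1, R3, (2, 3))
(2, 2, R3, (2, 3))
(2, 3, R3, (2, 3))
(3, 0, R2, (0, 2))
(3, 0, R3, (2, 3))
(3, 0, R4, (0, 1))
(3, 0, R7, (3,))
(3, 1, R3, (2, 3))
(3, 2, R3, (2, 3))
(3, 3, R3, (2, 3))
(4, 0, R2, (0, 3))
(4, 0, R2, (1, 2))
(4, 0, R4, (0, 2))
(4, 0, R7, (1,))
(5, 0, R1, (1, 2))
(5, 0, R3, (2, 3))
(5, 0, R4, (0, 3))
(5, 1, R3, (2, 3))
(5, 2, R3, (2, 3))
(5, 3, R3, (2, 3))
(6, 0, R1, (1, 2))
(6, 0, R2, (0, 3))
(6, 0, R3, (2, 3))
(6, 0, R8, (0, 3))
(6, 1, R3, (2, 3))
(6, 2, R3, (2, 3))
(6, 3, R3, (2, 3))
(7, 0, R1, (1, 2))
(7, 0, R2, (0, 1))
(7, 0, R2, (0, 2))
(7, 0, R3, (2, 3))
(7, 1, R3, (2, 3))
(7, 2, R3, (2, 3))
(7, 3, R3, (2, 3))
(7, 3, R6, (0, 3))

bar 0: v0=F3 v1=F4 v2=C5 v3=A4 downbeat M3
bar 1: v0=G3 v1=B3 v2=D5 v3=G4 downbeat P8
bar 2: v0=F3 v1=D4 v2=A4 v3=F4 downbeat P8
bar 3: v0=G3 v1=A4 v2=D5 v3=B4 downbeat M3
bar 4: v0=E3 v1=G3 v2=D4 v3=E4 downbeat P8
bar 5: v0=D3 v1=D4 v2=A4 v3=C4 downbeat m7
bar 6: v0=E3 v1=C4 v2=G4 v3=E4 downbeat P8
bar 7: v0=F3 v1=F4 v2=C5 v3=A4 downbeat M3
  -> R3 @ bar 0 tick 0 v(2, 3): C5 above A4
  -> R5 @ bar 0 tick 0 v(0, 3): opens on M3
  -> R3 @ bar 0 tick 1 v(2, 3): C5 above A4
  -> R3 @ bar 0 tick 2 v(2, 3): C5 above A4
  -> R3 @ bar 0 tick 3 v(2, 3): C5 above A4
  -> R1 @ bar 1 tick 0 v(0, 2): F3/C5 P5 -> G3/D5 P5 similar
  -> R3 @ bar 1 tick 0 v(2, 3): D5 above G4
  -> R7 @ bar 1 tick 0 v(1,): F4->B3 leap 6st
  -> R3 @ bar 1 tick 1 v(2, 3): D5 above G4
  -> R3 @ bar 1 tick 2 v(2, 3): D5 above G4
  -> R3 @ bar 1 tick 3 v(2, 3): D5 above G4
  -> R1 @ bar 2 tick 0 v(0, 3): G3/G4 P8 -> F3/F4 P8 similar
  -> R3 @ bar 2 tick 0 v(2, 3): A4 above F4
  -> R3 @ bar 2 tick 1 v(2, 3): A4 above F4
  -> R3 @ bar 2 tick 2 v(2, 3): A4 above F4
  -> R3 @ bar 2 tick 3 v(2, 3): A4 above F4
  -> R2 @ bar 3 tick 0 v(0, 2): F3/A4 M3 -> G3/D5 P5 similar
  -> R3 @ bar 3 tick 0 v(2, 3): D5 above B4
  -> R4 @ bar 3 tick 0 v(0, 1): G3/A4 M2 untreated
  -> R7 @ bar 3 tick 0 v(3,): F4->B4 leap 6st
  -> R3 @ bar 3 tick 1 v(2, 3): D5 above B4
  -> R3 @ bar 3 tick 2 v(2, 3): D5 above B4
  -> R3 @ bar 3 tick 3 v(2, 3): D5 above B4
  -> R2 @ bar 4 tick 0 v(0, 3): G3/B4 M3 -> E3/E4 P8 similar
  -> R2 @ bar 4 tick 0 v(1, 2): A4/D5 P4 -> G3/D4 P5 similar
  -> R4 @ bar 4 tick 0 v(0, 2): E3/D4 m7 untreated
  -> R7 @ bar 4 tick 0 v(1,): A4->G3 leap 14st
  -> R1 @ bar 5 tick 0 v(1, 2): G3/D4 P5 -> D4/A4 P5 similar
  -> R3 @ bar 5 tick 0 v(2, 3): A4 above C4
  -> R4 @ bar 5 tick 0 v(0, 3): D3/C4 m7 untreated
  -> R3 @ bar 5 tick 1 v(2, 3): A4 above C4
  -> R3 @ bar 5 tick 2 v(2, 3): A4 above C4
  -> R3 @ bar 5 tick 3 v(2, 3): A4 above C4
  -> R1 @ bar 6 tick 0 v(1, 2): D4/A4 P5 -> C4/G4 P5 similar
  -> R2 @ bar 6 tick 0 v(0, 3): D3/C4 m7 -> E3/E4 P8 similar
  -> R3 @ bar 6 tick 0 v(2, 3): G4 above E4
  -> R8 @ bar 6 tick 0 v(0, 3): penult P8 not 3rd/6th
  -> R3 @ bar 6 tick 1 v(2, 3): G4 above E4
  -> R3 @ bar 6 tick 2 v(2, 3): G4 above E4
  -> R3 @ bar 6 tick 3 v(2, 3): G4 above E4
  -> R1 @ bar 7 tick 0 v(1, 2): C4/G4 P5 -> F4/C5 P5 similar
  -> R2 @ bar 7 tick 0 v(0, 1): E3/C4 m6 -> F3/F4 P8 similar
  -> R2 @ bar 7 tick 0 v(0, 2): E3/G4 m3 -> F3/C5 P5 similar
  -> R3 @ bar 7 tick 0 v(2, 3): C5 above A4
  -> R3 @ bar 7 tick 1 v(2, 3): C5 above A4
  -> R3 @ bar 7 tick 2 v(2, 3): C5 above A4
  -> R3 @ bar 7 tick 3 v(2, 3): C5 above A4
  -> R6 @ bar 7 tick 3 v(0, 3): closes on M3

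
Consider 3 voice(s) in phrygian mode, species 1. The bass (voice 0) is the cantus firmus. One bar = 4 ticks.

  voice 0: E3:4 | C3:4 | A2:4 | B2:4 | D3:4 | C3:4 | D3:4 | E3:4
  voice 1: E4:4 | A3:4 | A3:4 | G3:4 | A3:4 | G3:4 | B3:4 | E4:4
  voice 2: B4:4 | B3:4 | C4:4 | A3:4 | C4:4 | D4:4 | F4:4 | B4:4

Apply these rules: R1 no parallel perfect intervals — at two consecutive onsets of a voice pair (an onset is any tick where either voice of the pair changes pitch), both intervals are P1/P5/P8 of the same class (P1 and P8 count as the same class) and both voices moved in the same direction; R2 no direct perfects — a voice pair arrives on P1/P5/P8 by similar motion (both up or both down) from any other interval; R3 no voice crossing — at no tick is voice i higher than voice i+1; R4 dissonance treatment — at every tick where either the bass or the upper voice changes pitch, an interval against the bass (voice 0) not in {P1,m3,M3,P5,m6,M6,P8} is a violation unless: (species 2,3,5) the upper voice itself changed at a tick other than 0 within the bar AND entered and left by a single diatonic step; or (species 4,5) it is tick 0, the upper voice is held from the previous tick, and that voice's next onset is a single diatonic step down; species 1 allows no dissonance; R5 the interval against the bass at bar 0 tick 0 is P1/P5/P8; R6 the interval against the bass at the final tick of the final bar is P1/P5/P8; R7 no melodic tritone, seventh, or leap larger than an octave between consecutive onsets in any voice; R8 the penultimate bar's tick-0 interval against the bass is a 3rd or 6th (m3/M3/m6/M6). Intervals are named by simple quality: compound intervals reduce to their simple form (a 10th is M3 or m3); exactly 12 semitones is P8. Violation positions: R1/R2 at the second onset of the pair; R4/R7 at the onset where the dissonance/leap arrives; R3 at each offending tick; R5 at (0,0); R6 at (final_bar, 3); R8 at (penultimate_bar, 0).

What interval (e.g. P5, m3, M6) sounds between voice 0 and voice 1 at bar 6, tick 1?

voice 0=D3 voice 1=B3 -> M6

M6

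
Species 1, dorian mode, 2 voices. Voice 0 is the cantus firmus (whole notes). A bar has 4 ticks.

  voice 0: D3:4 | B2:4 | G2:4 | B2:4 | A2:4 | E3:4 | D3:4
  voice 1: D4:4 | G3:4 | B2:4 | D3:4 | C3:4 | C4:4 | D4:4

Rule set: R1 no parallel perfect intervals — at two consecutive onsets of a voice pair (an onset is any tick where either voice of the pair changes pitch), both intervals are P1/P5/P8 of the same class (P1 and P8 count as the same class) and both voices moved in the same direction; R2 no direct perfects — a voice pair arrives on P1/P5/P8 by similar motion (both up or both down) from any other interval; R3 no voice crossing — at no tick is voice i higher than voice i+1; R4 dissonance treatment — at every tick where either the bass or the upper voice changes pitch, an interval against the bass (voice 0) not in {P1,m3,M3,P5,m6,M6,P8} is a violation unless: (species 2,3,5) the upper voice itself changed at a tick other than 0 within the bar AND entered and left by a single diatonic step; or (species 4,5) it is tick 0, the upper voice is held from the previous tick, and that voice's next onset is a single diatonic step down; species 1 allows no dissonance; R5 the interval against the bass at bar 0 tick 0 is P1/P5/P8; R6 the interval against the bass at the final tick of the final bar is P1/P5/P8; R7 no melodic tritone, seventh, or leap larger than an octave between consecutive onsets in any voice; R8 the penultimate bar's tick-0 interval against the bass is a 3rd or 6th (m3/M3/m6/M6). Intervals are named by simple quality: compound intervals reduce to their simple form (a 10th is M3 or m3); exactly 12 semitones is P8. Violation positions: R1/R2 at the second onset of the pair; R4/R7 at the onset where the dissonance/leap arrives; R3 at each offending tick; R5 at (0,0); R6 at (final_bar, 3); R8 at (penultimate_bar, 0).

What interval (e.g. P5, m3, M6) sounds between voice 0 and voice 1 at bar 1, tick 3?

voice 0=B2 voice 1=G3 -> m6

m6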